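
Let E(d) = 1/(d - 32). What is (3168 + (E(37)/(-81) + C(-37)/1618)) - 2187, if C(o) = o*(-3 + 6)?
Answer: 642792917/655290 ≈ 980.93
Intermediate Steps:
E(d) = 1/(-32 + d)
C(o) = 3*o (C(o) = o*3 = 3*o)
(3168 + (E(37)/(-81) + C(-37)/1618)) - 2187 = (3168 + (1/((-32 + 37)*(-81)) + (3*(-37))/1618)) - 2187 = (3168 + (-1/81/5 - 111*1/1618)) - 2187 = (3168 + ((1/5)*(-1/81) - 111/1618)) - 2187 = (3168 + (-1/405 - 111/1618)) - 2187 = (3168 - 46573/655290) - 2187 = 2075912147/655290 - 2187 = 642792917/655290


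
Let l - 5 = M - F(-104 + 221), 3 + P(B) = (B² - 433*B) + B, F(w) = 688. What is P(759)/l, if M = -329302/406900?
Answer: -16831418500/46373667 ≈ -362.95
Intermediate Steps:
P(B) = -3 + B² - 432*B (P(B) = -3 + ((B² - 433*B) + B) = -3 + (B² - 432*B) = -3 + B² - 432*B)
M = -164651/203450 (M = -329302*1/406900 = -164651/203450 ≈ -0.80929)
l = -139121001/203450 (l = 5 + (-164651/203450 - 1*688) = 5 + (-164651/203450 - 688) = 5 - 140138251/203450 = -139121001/203450 ≈ -683.81)
P(759)/l = (-3 + 759² - 432*759)/(-139121001/203450) = (-3 + 576081 - 327888)*(-203450/139121001) = 248190*(-203450/139121001) = -16831418500/46373667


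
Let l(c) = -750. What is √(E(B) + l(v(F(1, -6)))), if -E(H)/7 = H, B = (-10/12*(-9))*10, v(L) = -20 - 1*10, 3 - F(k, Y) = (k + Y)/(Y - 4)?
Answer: 5*I*√51 ≈ 35.707*I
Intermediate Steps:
F(k, Y) = 3 - (Y + k)/(-4 + Y) (F(k, Y) = 3 - (k + Y)/(Y - 4) = 3 - (Y + k)/(-4 + Y))
v(L) = -30 (v(L) = -20 - 10 = -30)
B = 75 (B = (-10*1/12*(-9))*10 = -⅚*(-9)*10 = (15/2)*10 = 75)
E(H) = -7*H
√(E(B) + l(v(F(1, -6)))) = √(-7*75 - 750) = √(-525 - 750) = √(-1275) = 5*I*√51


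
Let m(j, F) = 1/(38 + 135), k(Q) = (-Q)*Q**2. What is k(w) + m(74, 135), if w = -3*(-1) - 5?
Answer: 1385/173 ≈ 8.0058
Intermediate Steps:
w = -2 (w = 3 - 5 = -2)
k(Q) = -Q**3
m(j, F) = 1/173
k(w) + m(74, 135) = -1*(-2)**3 + 1/173 = -1*(-8) + 1/173 = 8 + 1/173 = 1385/173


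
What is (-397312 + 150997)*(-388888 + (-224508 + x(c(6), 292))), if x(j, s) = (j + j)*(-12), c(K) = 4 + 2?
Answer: 151124105100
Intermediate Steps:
c(K) = 6
x(j, s) = -24*j (x(j, s) = (2*j)*(-12) = -24*j)
(-397312 + 150997)*(-388888 + (-224508 + x(c(6), 292))) = (-397312 + 150997)*(-388888 + (-224508 - 24*6)) = -246315*(-388888 + (-224508 - 144)) = -246315*(-388888 - 224652) = -246315*(-613540) = 151124105100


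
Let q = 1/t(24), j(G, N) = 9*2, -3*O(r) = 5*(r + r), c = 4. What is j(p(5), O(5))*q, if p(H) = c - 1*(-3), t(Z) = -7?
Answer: -18/7 ≈ -2.5714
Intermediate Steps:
p(H) = 7 (p(H) = 4 - 1*(-3) = 4 + 3 = 7)
O(r) = -10*r/3 (O(r) = -5*(r + r)/3 = -5*2*r/3 = -10*r/3)
j(G, N) = 18
q = -1/7 (q = 1/(-7) = -1/7 ≈ -0.14286)
j(p(5), O(5))*q = 18*(-1/7) = -18/7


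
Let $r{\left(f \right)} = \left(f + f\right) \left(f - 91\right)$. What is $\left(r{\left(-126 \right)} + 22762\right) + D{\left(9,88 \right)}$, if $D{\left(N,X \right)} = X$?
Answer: $77534$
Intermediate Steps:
$r{\left(f \right)} = 2 f \left(-91 + f\right)$
$\left(r{\left(-126 \right)} + 22762\right) + D{\left(9,88 \right)} = \left(2 \left(-126\right) \left(-91 - 126\right) + 22762\right) + 88 = \left(2 \left(-126\right) \left(-217\right) + 22762\right) + 88 = \left(54684 + 22762\right) + 88 = 77446 + 88 = 77534$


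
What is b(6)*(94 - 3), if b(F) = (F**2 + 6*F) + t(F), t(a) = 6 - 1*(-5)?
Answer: 7553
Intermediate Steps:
t(a) = 11 (t(a) = 6 + 5 = 11)
b(F) = 11 + F**2 + 6*F (b(F) = (F**2 + 6*F) + 11 = 11 + F**2 + 6*F)
b(6)*(94 - 3) = (11 + 6**2 + 6*6)*(94 - 3) = (11 + 36 + 36)*91 = 83*91 = 7553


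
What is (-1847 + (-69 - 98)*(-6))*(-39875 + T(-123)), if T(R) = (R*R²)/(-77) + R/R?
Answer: 1021969195/77 ≈ 1.3272e+7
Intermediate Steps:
T(R) = 1 - R³/77 (T(R) = R³*(-1/77) + 1 = -R³/77 + 1 = 1 - R³/77)
(-1847 + (-69 - 98)*(-6))*(-39875 + T(-123)) = (-1847 + (-69 - 98)*(-6))*(-39875 + (1 - 1/77*(-123)³)) = (-1847 - 167*(-6))*(-39875 + (1 - 1/77*(-1860867))) = (-1847 + 1002)*(-39875 + (1 + 1860867/77)) = -845*(-39875 + 1860944/77) = -845*(-1209431/77) = 1021969195/77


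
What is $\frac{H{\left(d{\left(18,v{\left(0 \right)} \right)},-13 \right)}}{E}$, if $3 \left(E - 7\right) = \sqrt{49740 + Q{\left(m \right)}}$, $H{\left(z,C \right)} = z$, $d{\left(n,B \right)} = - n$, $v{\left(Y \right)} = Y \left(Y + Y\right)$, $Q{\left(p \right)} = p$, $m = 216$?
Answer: $\frac{378}{16505} - \frac{36 \sqrt{12489}}{16505} \approx -0.22085$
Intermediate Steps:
$v{\left(Y \right)} = 2 Y^{2}$ ($v{\left(Y \right)} = Y 2 Y = 2 Y^{2}$)
$E = 7 + \frac{2 \sqrt{12489}}{3}$ ($E = 7 + \frac{\sqrt{49740 + 216}}{3} = 7 + \frac{\sqrt{49956}}{3} = 7 + \frac{2 \sqrt{12489}}{3} \approx 81.503$)
$\frac{H{\left(d{\left(18,v{\left(0 \right)} \right)},-13 \right)}}{E} = \frac{\left(-1\right) 18}{7 + \frac{2 \sqrt{12489}}{3}} = - \frac{18}{7 + \frac{2 \sqrt{12489}}{3}}$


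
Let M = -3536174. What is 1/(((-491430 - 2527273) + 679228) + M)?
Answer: -1/5875649 ≈ -1.7019e-7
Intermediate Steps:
1/(((-491430 - 2527273) + 679228) + M) = 1/(((-491430 - 2527273) + 679228) - 3536174) = 1/((-3018703 + 679228) - 3536174) = 1/(-2339475 - 3536174) = 1/(-5875649) = -1/5875649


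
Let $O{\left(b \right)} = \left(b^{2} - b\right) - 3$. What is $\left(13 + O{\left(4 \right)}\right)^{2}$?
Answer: $484$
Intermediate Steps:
$O{\left(b \right)} = -3 + b^{2} - b$
$\left(13 + O{\left(4 \right)}\right)^{2} = \left(13 - \left(7 - 16\right)\right)^{2} = \left(13 - -9\right)^{2} = \left(13 + 9\right)^{2} = 22^{2} = 484$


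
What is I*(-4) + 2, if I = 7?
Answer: -26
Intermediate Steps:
I*(-4) + 2 = 7*(-4) + 2 = -28 + 2 = -26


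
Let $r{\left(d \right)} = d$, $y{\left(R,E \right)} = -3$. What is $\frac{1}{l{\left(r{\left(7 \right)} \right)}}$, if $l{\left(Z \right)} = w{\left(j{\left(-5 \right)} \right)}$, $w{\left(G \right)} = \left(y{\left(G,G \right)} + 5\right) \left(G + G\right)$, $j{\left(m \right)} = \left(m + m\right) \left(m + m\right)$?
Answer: $\frac{1}{400} \approx 0.0025$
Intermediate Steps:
$j{\left(m \right)} = 4 m^{2}$ ($j{\left(m \right)} = 2 m 2 m = 4 m^{2}$)
$w{\left(G \right)} = 4 G$ ($w{\left(G \right)} = \left(-3 + 5\right) \left(G + G\right) = 2 \cdot 2 G = 4 G$)
$l{\left(Z \right)} = 400$ ($l{\left(Z \right)} = 4 \cdot 4 \left(-5\right)^{2} = 4 \cdot 4 \cdot 25 = 4 \cdot 100 = 400$)
$\frac{1}{l{\left(r{\left(7 \right)} \right)}} = \frac{1}{400}$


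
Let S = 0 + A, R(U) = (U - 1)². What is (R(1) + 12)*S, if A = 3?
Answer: 36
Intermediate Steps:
R(U) = (-1 + U)²
S = 3 (S = 0 + 3 = 3)
(R(1) + 12)*S = ((-1 + 1)² + 12)*3 = (0² + 12)*3 = (0 + 12)*3 = 12*3 = 36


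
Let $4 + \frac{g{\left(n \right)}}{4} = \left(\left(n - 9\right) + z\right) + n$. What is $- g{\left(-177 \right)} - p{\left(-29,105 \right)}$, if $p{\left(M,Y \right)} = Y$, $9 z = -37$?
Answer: $\frac{12415}{9} \approx 1379.4$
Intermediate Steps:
$z = - \frac{37}{9}$ ($z = \frac{1}{9} \left(-37\right) = - \frac{37}{9} \approx -4.1111$)
$g{\left(n \right)} = - \frac{616}{9} + 8 n$ ($g{\left(n \right)} = -16 + 4 \left(\left(\left(n - 9\right) - \frac{37}{9}\right) + n\right) = -16 + 4 \left(\left(\left(-9 + n\right) - \frac{37}{9}\right) + n\right) = -16 + 4 \left(\left(- \frac{118}{9} + n\right) + n\right) = -16 + 4 \left(- \frac{118}{9} + 2 n\right) = -16 + \left(- \frac{472}{9} + 8 n\right) = - \frac{616}{9} + 8 n$)
$- g{\left(-177 \right)} - p{\left(-29,105 \right)} = - (- \frac{616}{9} + 8 \left(-177\right)) - 105 = - (- \frac{616}{9} - 1416) - 105 = \left(-1\right) \left(- \frac{13360}{9}\right) - 105 = \frac{13360}{9} - 105 = \frac{12415}{9}$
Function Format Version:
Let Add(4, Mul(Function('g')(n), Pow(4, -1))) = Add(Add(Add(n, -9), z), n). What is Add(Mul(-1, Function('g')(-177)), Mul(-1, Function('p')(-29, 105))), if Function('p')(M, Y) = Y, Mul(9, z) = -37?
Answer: Rational(12415, 9) ≈ 1379.4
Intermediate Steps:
z = Rational(-37, 9) (z = Mul(Rational(1, 9), -37) = Rational(-37, 9) ≈ -4.1111)
Function('g')(n) = Add(Rational(-616, 9), Mul(8, n)) (Function('g')(n) = Add(-16, Mul(4, Add(Add(Add(n, -9), Rational(-37, 9)), n))) = Add(-16, Mul(4, Add(Add(Add(-9, n), Rational(-37, 9)), n))) = Add(-16, Mul(4, Add(Add(Rational(-118, 9), n), n))) = Add(-16, Mul(4, Add(Rational(-118, 9), Mul(2, n)))) = Add(-16, Add(Rational(-472, 9), Mul(8, n))) = Add(Rational(-616, 9), Mul(8, n)))
Add(Mul(-1, Function('g')(-177)), Mul(-1, Function('p')(-29, 105))) = Add(Mul(-1, Add(Rational(-616, 9), Mul(8, -177))), Mul(-1, 105)) = Add(Mul(-1, Add(Rational(-616, 9), -1416)), -105) = Add(Mul(-1, Rational(-13360, 9)), -105) = Add(Rational(13360, 9), -105) = Rational(12415, 9)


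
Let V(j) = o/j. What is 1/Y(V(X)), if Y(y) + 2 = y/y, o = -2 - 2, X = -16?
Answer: -1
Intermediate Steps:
o = -4
V(j) = -4/j
Y(y) = -1 (Y(y) = -2 + y/y = -2 + 1 = -1)
1/Y(V(X)) = 1/(-1) = -1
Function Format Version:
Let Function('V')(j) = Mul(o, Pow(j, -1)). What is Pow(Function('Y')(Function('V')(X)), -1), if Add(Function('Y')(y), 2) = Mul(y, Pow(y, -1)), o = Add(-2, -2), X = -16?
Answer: -1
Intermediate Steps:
o = -4
Function('V')(j) = Mul(-4, Pow(j, -1))
Function('Y')(y) = -1 (Function('Y')(y) = Add(-2, Mul(y, Pow(y, -1))) = Add(-2, 1) = -1)
Pow(Function('Y')(Function('V')(X)), -1) = Pow(-1, -1) = -1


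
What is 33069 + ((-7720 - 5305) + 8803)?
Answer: 28847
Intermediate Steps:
33069 + ((-7720 - 5305) + 8803) = 33069 + (-13025 + 8803) = 33069 - 4222 = 28847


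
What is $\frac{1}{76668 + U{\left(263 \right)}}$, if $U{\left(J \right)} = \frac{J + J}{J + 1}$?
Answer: $\frac{132}{10120439} \approx 1.3043 \cdot 10^{-5}$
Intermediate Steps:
$U{\left(J \right)} = \frac{2 J}{1 + J}$
$\frac{1}{76668 + U{\left(263 \right)}} = \frac{1}{76668 + 2 \cdot 263 \frac{1}{1 + 263}} = \frac{1}{76668 + 2 \cdot 263 \cdot \frac{1}{264}} = \frac{1}{76668 + \frac{263}{132}} = \frac{1}{\frac{10120439}{132}} = \frac{132}{10120439}$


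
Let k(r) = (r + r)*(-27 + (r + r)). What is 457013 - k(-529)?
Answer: -690917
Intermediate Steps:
k(r) = 2*r*(-27 + 2*r) (k(r) = (2*r)*(-27 + 2*r) = 2*r*(-27 + 2*r))
457013 - k(-529) = 457013 - 2*(-529)*(-27 + 2*(-529)) = 457013 - 2*(-529)*(-27 - 1058) = 457013 - 2*(-529)*(-1085) = 457013 - 1*1147930 = 457013 - 1147930 = -690917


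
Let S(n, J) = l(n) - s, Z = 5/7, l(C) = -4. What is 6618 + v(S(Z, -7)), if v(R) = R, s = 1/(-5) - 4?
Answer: 33091/5 ≈ 6618.2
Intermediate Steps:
s = -21/5 (s = -⅕ - 4 = -21/5 ≈ -4.2000)
Z = 5/7 (Z = 5*(⅐) = 5/7 ≈ 0.71429)
S(n, J) = ⅕ (S(n, J) = -4 - 1*(-21/5) = -4 + 21/5 = ⅕)
6618 + v(S(Z, -7)) = 6618 + ⅕ = 33091/5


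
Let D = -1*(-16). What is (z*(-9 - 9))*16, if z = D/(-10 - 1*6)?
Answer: 288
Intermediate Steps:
D = 16
z = -1 (z = 16/(-10 - 1*6) = 16/(-10 - 6) = 16/(-16) = 16*(-1/16) = -1)
(z*(-9 - 9))*16 = -(-9 - 9)*16 = -1*(-18)*16 = 18*16 = 288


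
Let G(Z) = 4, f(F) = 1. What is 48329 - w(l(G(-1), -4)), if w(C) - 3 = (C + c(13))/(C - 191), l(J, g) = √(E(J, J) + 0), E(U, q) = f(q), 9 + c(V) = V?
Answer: 1836389/38 ≈ 48326.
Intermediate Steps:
c(V) = -9 + V
E(U, q) = 1
l(J, g) = 1 (l(J, g) = √(1 + 0) = √1 = 1)
w(C) = 3 + (4 + C)/(-191 + C) (w(C) = 3 + (C + (-9 + 13))/(C - 191) = 3 + (C + 4)/(-191 + C) = 3 + (4 + C)/(-191 + C))
48329 - w(l(G(-1), -4)) = 48329 - (-569 + 4*1)/(-191 + 1) = 48329 - (-569 + 4)/(-190) = 48329 - (-1)*(-565)/190 = 48329 - 1*113/38 = 48329 - 113/38 = 1836389/38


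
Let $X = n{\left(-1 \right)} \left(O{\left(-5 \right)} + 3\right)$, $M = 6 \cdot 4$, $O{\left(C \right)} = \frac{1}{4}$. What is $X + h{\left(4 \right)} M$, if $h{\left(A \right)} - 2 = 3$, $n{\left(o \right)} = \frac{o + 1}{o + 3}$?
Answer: $120$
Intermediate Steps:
$n{\left(o \right)} = \frac{1 + o}{3 + o}$
$h{\left(A \right)} = 5$ ($h{\left(A \right)} = 2 + 3 = 5$)
$O{\left(C \right)} = \frac{1}{4}$
$M = 24$
$X = 0$ ($X = \frac{1 - 1}{3 - 1} \left(\frac{1}{4} + 3\right) = \frac{1}{2} \cdot 0 \cdot \frac{13}{4} = 0 \cdot \frac{13}{4} = 0$)
$X + h{\left(4 \right)} M = 0 + 5 \cdot 24 = 0 + 120 = 120$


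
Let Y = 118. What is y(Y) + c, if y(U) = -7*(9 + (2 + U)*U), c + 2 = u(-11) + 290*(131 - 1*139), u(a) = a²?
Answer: -101384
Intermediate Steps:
c = -2201 (c = -2 + ((-11)² + 290*(131 - 1*139)) = -2 + (121 + 290*(131 - 139)) = -2 + (121 + 290*(-8)) = -2 + (121 - 2320) = -2 - 2199 = -2201)
y(U) = -63 - 7*U*(2 + U) (y(U) = -7*(9 + U*(2 + U)) = -63 - 7*U*(2 + U))
y(Y) + c = (-63 - 14*118 - 7*118²) - 2201 = (-63 - 1652 - 7*13924) - 2201 = (-63 - 1652 - 97468) - 2201 = -99183 - 2201 = -101384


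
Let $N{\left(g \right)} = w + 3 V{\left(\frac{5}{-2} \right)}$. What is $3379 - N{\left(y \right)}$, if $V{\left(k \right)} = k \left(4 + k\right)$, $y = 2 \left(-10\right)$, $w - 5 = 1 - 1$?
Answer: $\frac{13541}{4} \approx 3385.3$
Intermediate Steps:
$w = 5$ ($w = 5 + \left(1 - 1\right) = 5 + 0 = 5$)
$y = -20$
$N{\left(g \right)} = - \frac{25}{4}$ ($N{\left(g \right)} = 5 + 3 \frac{5}{-2} \left(4 + \frac{5}{-2}\right) = 5 + 3 \cdot 5 \left(- \frac{1}{2}\right) \left(4 + 5 \left(- \frac{1}{2}\right)\right) = 5 + 3 \left(- \frac{5 \left(4 - \frac{5}{2}\right)}{2}\right) = 5 + 3 \left(\left(- \frac{5}{2}\right) \frac{3}{2}\right) = 5 + 3 \left(- \frac{15}{4}\right) = 5 - \frac{45}{4} = - \frac{25}{4}$)
$3379 - N{\left(y \right)} = 3379 - - \frac{25}{4} = 3379 + \frac{25}{4} = \frac{13541}{4}$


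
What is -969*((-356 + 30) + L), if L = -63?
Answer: 376941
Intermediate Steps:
-969*((-356 + 30) + L) = -969*((-356 + 30) - 63) = -969*(-326 - 63) = -969*(-389) = 376941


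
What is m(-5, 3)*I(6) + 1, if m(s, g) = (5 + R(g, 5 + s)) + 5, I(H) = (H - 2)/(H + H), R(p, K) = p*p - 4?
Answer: 6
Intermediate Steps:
R(p, K) = -4 + p**2 (R(p, K) = p**2 - 4 = -4 + p**2)
I(H) = (-2 + H)/(2*H) (I(H) = (-2 + H)/((2*H)) = (-2 + H)*(1/(2*H)) = (-2 + H)/(2*H))
m(s, g) = 6 + g**2 (m(s, g) = (5 + (-4 + g**2)) + 5 = (1 + g**2) + 5 = 6 + g**2)
m(-5, 3)*I(6) + 1 = (6 + 3**2)*((1/2)*(-2 + 6)/6) + 1 = (6 + 9)*((1/2)*(1/6)*4) + 1 = 15*(1/3) + 1 = 5 + 1 = 6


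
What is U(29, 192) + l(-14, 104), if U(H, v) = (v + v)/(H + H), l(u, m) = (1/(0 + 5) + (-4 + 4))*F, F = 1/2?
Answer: 1949/290 ≈ 6.7207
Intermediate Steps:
F = 1/2 (F = 1*(1/2) = 1/2 ≈ 0.50000)
l(u, m) = 1/10 (l(u, m) = (1/(0 + 5) + (-4 + 4))*(1/2) = (1/5 + 0)*(1/2) = (1/5)*(1/2) = 1/10)
U(H, v) = v/H (U(H, v) = (2*v)/((2*H)) = (2*v)*(1/(2*H)) = v/H)
U(29, 192) + l(-14, 104) = 192/29 + 1/10 = 1949/290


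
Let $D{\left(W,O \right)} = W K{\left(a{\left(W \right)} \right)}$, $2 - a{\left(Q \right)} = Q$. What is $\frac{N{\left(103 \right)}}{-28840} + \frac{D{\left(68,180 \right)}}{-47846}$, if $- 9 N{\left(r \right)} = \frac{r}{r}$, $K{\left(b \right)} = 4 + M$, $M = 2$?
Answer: $- \frac{52926317}{6209453880} \approx -0.0085235$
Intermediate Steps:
$a{\left(Q \right)} = 2 - Q$
$K{\left(b \right)} = 6$ ($K{\left(b \right)} = 4 + 2 = 6$)
$D{\left(W,O \right)} = 6 W$ ($D{\left(W,O \right)} = W 6 = 6 W$)
$N{\left(r \right)} = - \frac{1}{9}$ ($N{\left(r \right)} = - \frac{r \frac{1}{r}}{9} = \left(- \frac{1}{9}\right) 1 = - \frac{1}{9}$)
$\frac{N{\left(103 \right)}}{-28840} + \frac{D{\left(68,180 \right)}}{-47846} = - \frac{1}{9 \left(-28840\right)} + \frac{6 \cdot 68}{-47846} = \left(- \frac{1}{9}\right) \left(- \frac{1}{28840}\right) + 408 \left(- \frac{1}{47846}\right) = \frac{1}{259560} - \frac{204}{23923} = - \frac{52926317}{6209453880}$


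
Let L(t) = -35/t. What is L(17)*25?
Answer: -875/17 ≈ -51.471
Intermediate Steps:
L(17)*25 = -35/17*25 = -875/17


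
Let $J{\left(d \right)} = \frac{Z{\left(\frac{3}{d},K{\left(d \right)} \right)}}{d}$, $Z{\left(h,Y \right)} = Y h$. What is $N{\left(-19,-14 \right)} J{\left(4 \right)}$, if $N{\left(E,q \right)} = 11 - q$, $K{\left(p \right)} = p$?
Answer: $\frac{75}{4} \approx 18.75$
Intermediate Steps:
$J{\left(d \right)} = \frac{3}{d}$ ($J{\left(d \right)} = \frac{d \frac{3}{d}}{d} = \frac{3}{d}$)
$N{\left(-19,-14 \right)} J{\left(4 \right)} = \left(11 - -14\right) \frac{3}{4} = \left(11 + 14\right) 3 \cdot \frac{1}{4} = 25 \cdot \frac{3}{4} = \frac{75}{4}$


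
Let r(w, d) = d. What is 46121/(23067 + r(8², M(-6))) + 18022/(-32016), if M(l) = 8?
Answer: 530376143/369384600 ≈ 1.4358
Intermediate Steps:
46121/(23067 + r(8², M(-6))) + 18022/(-32016) = 46121/(23067 + 8) + 18022/(-32016) = 46121/23075 + 18022*(-1/32016) = 46121*(1/23075) - 9011/16008 = 46121/23075 - 9011/16008 = 530376143/369384600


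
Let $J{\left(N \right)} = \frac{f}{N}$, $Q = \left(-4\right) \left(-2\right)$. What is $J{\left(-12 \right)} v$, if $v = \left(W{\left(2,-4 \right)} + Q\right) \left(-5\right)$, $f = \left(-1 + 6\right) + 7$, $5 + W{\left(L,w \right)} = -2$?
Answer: $5$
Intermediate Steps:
$W{\left(L,w \right)} = -7$ ($W{\left(L,w \right)} = -5 - 2 = -7$)
$Q = 8$
$f = 12$ ($f = 5 + 7 = 12$)
$J{\left(N \right)} = \frac{12}{N}$
$v = -5$ ($v = \left(-7 + 8\right) \left(-5\right) = 1 \left(-5\right) = -5$)
$J{\left(-12 \right)} v = \frac{12}{-12} \left(-5\right) = 12 \left(- \frac{1}{12}\right) \left(-5\right) = \left(-1\right) \left(-5\right) = 5$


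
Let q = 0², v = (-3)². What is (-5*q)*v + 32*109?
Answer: 3488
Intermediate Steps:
v = 9
q = 0
(-5*q)*v + 32*109 = -5*0*9 + 32*109 = 0*9 + 3488 = 0 + 3488 = 3488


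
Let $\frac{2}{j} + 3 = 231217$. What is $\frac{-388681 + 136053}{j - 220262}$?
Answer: $\frac{29205565196}{25463829033} \approx 1.1469$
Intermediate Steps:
$j = \frac{1}{115607}$ ($j = \frac{2}{-3 + 231217} = \frac{2}{231214} = 2 \cdot \frac{1}{231214} = \frac{1}{115607} \approx 8.65 \cdot 10^{-6}$)
$\frac{-388681 + 136053}{j - 220262} = \frac{-388681 + 136053}{\frac{1}{115607} - 220262} = - \frac{252628}{- \frac{25463829033}{115607}} = \left(-252628\right) \left(- \frac{115607}{25463829033}\right) = \frac{29205565196}{25463829033}$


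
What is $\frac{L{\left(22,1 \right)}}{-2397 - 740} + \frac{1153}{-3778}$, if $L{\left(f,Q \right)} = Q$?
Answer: $- \frac{3620739}{11851586} \approx -0.30551$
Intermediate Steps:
$\frac{L{\left(22,1 \right)}}{-2397 - 740} + \frac{1153}{-3778} = 1 \frac{1}{-2397 - 740} + \frac{1153}{-3778} = 1 \frac{1}{-2397 - 740} + 1153 \left(- \frac{1}{3778}\right) = 1 \frac{1}{-3137} - \frac{1153}{3778} = 1 \left(- \frac{1}{3137}\right) - \frac{1153}{3778} = - \frac{1}{3137} - \frac{1153}{3778} = - \frac{3620739}{11851586}$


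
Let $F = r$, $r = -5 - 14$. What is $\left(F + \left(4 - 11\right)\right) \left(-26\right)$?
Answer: $676$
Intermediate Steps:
$r = -19$
$F = -19$
$\left(F + \left(4 - 11\right)\right) \left(-26\right) = \left(-19 + \left(4 - 11\right)\right) \left(-26\right) = \left(-19 - 7\right) \left(-26\right) = \left(-26\right) \left(-26\right) = 676$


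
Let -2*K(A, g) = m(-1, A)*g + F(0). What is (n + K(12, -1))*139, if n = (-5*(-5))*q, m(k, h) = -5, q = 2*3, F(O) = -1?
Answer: 20572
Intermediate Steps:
q = 6
n = 150 (n = -5*(-5)*6 = 25*6 = 150)
K(A, g) = ½ + 5*g/2 (K(A, g) = -(-5*g - 1)/2 = -(-1 - 5*g)/2 = ½ + 5*g/2)
(n + K(12, -1))*139 = (150 + (½ + (5/2)*(-1)))*139 = (150 + (½ - 5/2))*139 = (150 - 2)*139 = 148*139 = 20572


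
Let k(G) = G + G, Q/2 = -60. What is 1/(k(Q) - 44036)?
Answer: -1/44276 ≈ -2.2586e-5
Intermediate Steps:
Q = -120 (Q = 2*(-60) = -120)
k(G) = 2*G
1/(k(Q) - 44036) = 1/(2*(-120) - 44036) = 1/(-240 - 44036) = 1/(-44276) = -1/44276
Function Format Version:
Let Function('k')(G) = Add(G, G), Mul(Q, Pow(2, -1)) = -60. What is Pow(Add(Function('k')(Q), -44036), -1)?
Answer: Rational(-1, 44276) ≈ -2.2586e-5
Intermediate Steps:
Q = -120 (Q = Mul(2, -60) = -120)
Function('k')(G) = Mul(2, G)
Pow(Add(Function('k')(Q), -44036), -1) = Pow(Add(Mul(2, -120), -44036), -1) = Pow(Add(-240, -44036), -1) = Pow(-44276, -1) = Rational(-1, 44276)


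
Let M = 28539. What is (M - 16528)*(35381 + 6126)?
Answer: 498540577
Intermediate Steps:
(M - 16528)*(35381 + 6126) = (28539 - 16528)*(35381 + 6126) = 12011*41507 = 498540577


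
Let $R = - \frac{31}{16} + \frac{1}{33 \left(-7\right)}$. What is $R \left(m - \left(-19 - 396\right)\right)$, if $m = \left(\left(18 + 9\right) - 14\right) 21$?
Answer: $- \frac{308611}{231} \approx -1336.0$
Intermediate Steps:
$m = 273$ ($m = \left(27 - 14\right) 21 = 13 \cdot 21 = 273$)
$R = - \frac{7177}{3696}$ ($R = \left(-31\right) \frac{1}{16} + \frac{1}{33} \left(- \frac{1}{7}\right) = - \frac{31}{16} - \frac{1}{231} = - \frac{7177}{3696} \approx -1.9418$)
$R \left(m - \left(-19 - 396\right)\right) = - \frac{7177 \left(273 - \left(-19 - 396\right)\right)}{3696} = - \frac{7177 \left(273 - -415\right)}{3696} = - \frac{7177 \left(273 + 415\right)}{3696} = \left(- \frac{7177}{3696}\right) 688 = - \frac{308611}{231}$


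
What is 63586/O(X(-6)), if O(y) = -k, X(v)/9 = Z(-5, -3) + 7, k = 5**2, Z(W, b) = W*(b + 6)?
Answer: -63586/25 ≈ -2543.4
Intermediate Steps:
Z(W, b) = W*(6 + b)
k = 25
X(v) = -72 (X(v) = 9*(-5*(6 - 3) + 7) = 9*(-5*3 + 7) = 9*(-15 + 7) = 9*(-8) = -72)
O(y) = -25 (O(y) = -1*25 = -25)
63586/O(X(-6)) = 63586/(-25) = 63586*(-1/25) = -63586/25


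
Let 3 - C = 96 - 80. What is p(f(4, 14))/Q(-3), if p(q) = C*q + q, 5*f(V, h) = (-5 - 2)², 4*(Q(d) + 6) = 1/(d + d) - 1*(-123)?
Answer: -14112/2965 ≈ -4.7595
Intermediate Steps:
C = -13 (C = 3 - (96 - 80) = 3 - 1*16 = 3 - 16 = -13)
Q(d) = 99/4 + 1/(8*d) (Q(d) = -6 + (1/(d + d) - 1*(-123))/4 = -6 + (1/(2*d) + 123)/4 = -6 + (123 + 1/(2*d))/4 = -6 + (123/4 + 1/(8*d)) = 99/4 + 1/(8*d))
f(V, h) = 49/5 (f(V, h) = (-5 - 2)²/5 = (⅕)*(-7)² = (⅕)*49 = 49/5)
p(q) = -12*q (p(q) = -13*q + q = -12*q)
p(f(4, 14))/Q(-3) = (-12*49/5)/(((⅛)*(1 + 198*(-3))/(-3))) = -588*(-24/(1 - 594))/5 = -588/(5*((⅛)*(-⅓)*(-593))) = -588/(5*593/24) = -588/5*24/593 = -14112/2965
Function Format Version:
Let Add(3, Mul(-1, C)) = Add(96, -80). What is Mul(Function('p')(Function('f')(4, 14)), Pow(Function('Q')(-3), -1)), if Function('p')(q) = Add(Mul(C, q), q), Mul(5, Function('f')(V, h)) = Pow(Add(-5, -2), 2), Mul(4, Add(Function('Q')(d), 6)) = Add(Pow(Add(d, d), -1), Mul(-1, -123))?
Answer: Rational(-14112, 2965) ≈ -4.7595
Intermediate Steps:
C = -13 (C = Add(3, Mul(-1, Add(96, -80))) = Add(3, Mul(-1, 16)) = Add(3, -16) = -13)
Function('Q')(d) = Add(Rational(99, 4), Mul(Rational(1, 8), Pow(d, -1))) (Function('Q')(d) = Add(-6, Mul(Rational(1, 4), Add(Pow(Add(d, d), -1), Mul(-1, -123)))) = Add(-6, Mul(Rational(1, 4), Add(Pow(Mul(2, d), -1), 123))) = Add(-6, Mul(Rational(1, 4), Add(Mul(Rational(1, 2), Pow(d, -1)), 123))) = Add(-6, Mul(Rational(1, 4), Add(123, Mul(Rational(1, 2), Pow(d, -1))))) = Add(-6, Add(Rational(123, 4), Mul(Rational(1, 8), Pow(d, -1)))) = Add(Rational(99, 4), Mul(Rational(1, 8), Pow(d, -1))))
Function('f')(V, h) = Rational(49, 5) (Function('f')(V, h) = Mul(Rational(1, 5), Pow(Add(-5, -2), 2)) = Mul(Rational(1, 5), Pow(-7, 2)) = Mul(Rational(1, 5), 49) = Rational(49, 5))
Function('p')(q) = Mul(-12, q) (Function('p')(q) = Add(Mul(-13, q), q) = Mul(-12, q))
Mul(Function('p')(Function('f')(4, 14)), Pow(Function('Q')(-3), -1)) = Mul(Mul(-12, Rational(49, 5)), Pow(Mul(Rational(1, 8), Pow(-3, -1), Add(1, Mul(198, -3))), -1)) = Mul(Rational(-588, 5), Pow(Mul(Rational(1, 8), Rational(-1, 3), Add(1, -594)), -1)) = Mul(Rational(-588, 5), Pow(Mul(Rational(1, 8), Rational(-1, 3), -593), -1)) = Mul(Rational(-588, 5), Pow(Rational(593, 24), -1)) = Mul(Rational(-588, 5), Rational(24, 593)) = Rational(-14112, 2965)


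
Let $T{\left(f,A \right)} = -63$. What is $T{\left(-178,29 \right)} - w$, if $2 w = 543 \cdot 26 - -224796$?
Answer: $-119520$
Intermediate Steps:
$w = 119457$ ($w = \frac{543 \cdot 26 - -224796}{2} = \frac{14118 + 224796}{2} = \frac{1}{2} \cdot 238914 = 119457$)
$T{\left(-178,29 \right)} - w = -63 - 119457 = -119520$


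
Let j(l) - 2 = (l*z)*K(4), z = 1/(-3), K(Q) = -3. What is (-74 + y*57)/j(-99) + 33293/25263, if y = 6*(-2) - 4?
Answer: 28138739/2450511 ≈ 11.483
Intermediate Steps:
z = -⅓ ≈ -0.33333
j(l) = 2 + l (j(l) = 2 + (l*(-⅓))*(-3) = 2 - l/3*(-3) = 2 + l)
y = -16 (y = -12 - 4 = -16)
(-74 + y*57)/j(-99) + 33293/25263 = (-74 - 16*57)/(2 - 99) + 33293/25263 = (-74 - 912)/(-97) + 33293*(1/25263) = -986*(-1/97) + 33293/25263 = 986/97 + 33293/25263 = 28138739/2450511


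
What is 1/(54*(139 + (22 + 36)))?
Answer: 1/10638 ≈ 9.4003e-5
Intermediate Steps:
1/(54*(139 + (22 + 36))) = 1/(54*(139 + 58)) = 1/(54*197) = 1/10638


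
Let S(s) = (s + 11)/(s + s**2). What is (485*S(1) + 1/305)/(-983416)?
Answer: -126793/42848840 ≈ -0.0029591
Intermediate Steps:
S(s) = (11 + s)/(s + s**2)
(485*S(1) + 1/305)/(-983416) = (485*((11 + 1)/(1*(1 + 1))) + 1/305)/(-983416) = (485*(1*12/2) + 1/305)*(-1/983416) = (485*(1*(1/2)*12) + 1/305)*(-1/983416) = (485*6 + 1/305)*(-1/983416) = (2910 + 1/305)*(-1/983416) = (887551/305)*(-1/983416) = -126793/42848840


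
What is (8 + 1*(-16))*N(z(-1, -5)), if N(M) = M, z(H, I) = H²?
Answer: -8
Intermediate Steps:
(8 + 1*(-16))*N(z(-1, -5)) = (8 + 1*(-16))*(-1)² = (8 - 16)*1 = -8*1 = -8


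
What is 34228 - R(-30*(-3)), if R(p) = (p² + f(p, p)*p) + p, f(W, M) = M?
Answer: 17938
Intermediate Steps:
R(p) = p + 2*p² (R(p) = (p² + p*p) + p = (p² + p²) + p = 2*p² + p = p + 2*p²)
34228 - R(-30*(-3)) = 34228 - (-30*(-3))*(1 + 2*(-30*(-3))) = 34228 - 90*(1 + 2*90) = 34228 - 90*(1 + 180) = 34228 - 90*181 = 34228 - 1*16290 = 34228 - 16290 = 17938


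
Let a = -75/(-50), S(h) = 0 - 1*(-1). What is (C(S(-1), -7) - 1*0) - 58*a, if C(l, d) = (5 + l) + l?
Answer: -80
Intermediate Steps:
S(h) = 1 (S(h) = 0 + 1 = 1)
a = 3/2 (a = -75*(-1/50) = 3/2 ≈ 1.5000)
C(l, d) = 5 + 2*l
(C(S(-1), -7) - 1*0) - 58*a = ((5 + 2*1) - 1*0) - 58*3/2 = ((5 + 2) + 0) - 87 = (7 + 0) - 87 = 7 - 87 = -80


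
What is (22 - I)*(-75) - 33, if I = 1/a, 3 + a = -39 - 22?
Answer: -107787/64 ≈ -1684.2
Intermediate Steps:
a = -64 (a = -3 + (-39 - 22) = -3 - 61 = -64)
I = -1/64 (I = 1/(-64) = -1/64 ≈ -0.015625)
(22 - I)*(-75) - 33 = (22 - 1*(-1/64))*(-75) - 33 = (22 + 1/64)*(-75) - 33 = (1409/64)*(-75) - 33 = -105675/64 - 33 = -107787/64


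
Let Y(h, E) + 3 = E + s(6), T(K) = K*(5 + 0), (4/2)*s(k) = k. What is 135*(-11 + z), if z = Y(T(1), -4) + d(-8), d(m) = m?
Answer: -3105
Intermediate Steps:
s(k) = k/2
T(K) = 5*K (T(K) = K*5 = 5*K)
Y(h, E) = E (Y(h, E) = -3 + (E + (1/2)*6) = -3 + (E + 3) = -3 + (3 + E) = E)
z = -12 (z = -4 - 8 = -12)
135*(-11 + z) = 135*(-11 - 12) = 135*(-23) = -3105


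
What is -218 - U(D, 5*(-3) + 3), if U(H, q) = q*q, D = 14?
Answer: -362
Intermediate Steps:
U(H, q) = q²
-218 - U(D, 5*(-3) + 3) = -218 - (5*(-3) + 3)² = -218 - (-15 + 3)² = -218 - 1*(-12)² = -218 - 1*144 = -218 - 144 = -362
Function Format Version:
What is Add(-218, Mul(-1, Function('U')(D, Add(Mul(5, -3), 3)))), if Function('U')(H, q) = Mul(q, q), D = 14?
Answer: -362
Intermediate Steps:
Function('U')(H, q) = Pow(q, 2)
Add(-218, Mul(-1, Function('U')(D, Add(Mul(5, -3), 3)))) = Add(-218, Mul(-1, Pow(Add(Mul(5, -3), 3), 2))) = Add(-218, Mul(-1, Pow(Add(-15, 3), 2))) = Add(-218, Mul(-1, Pow(-12, 2))) = Add(-218, Mul(-1, 144)) = Add(-218, -144) = -362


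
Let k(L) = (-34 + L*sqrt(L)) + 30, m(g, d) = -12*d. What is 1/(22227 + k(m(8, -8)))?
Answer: 22223/492976993 - 384*sqrt(6)/492976993 ≈ 4.3171e-5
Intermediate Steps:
k(L) = -4 + L**(3/2) (k(L) = (-34 + L**(3/2)) + 30 = -4 + L**(3/2))
1/(22227 + k(m(8, -8))) = 1/(22227 + (-4 + (-12*(-8))**(3/2))) = 1/(22227 + (-4 + 96**(3/2))) = 1/(22227 + (-4 + 384*sqrt(6))) = 1/(22223 + 384*sqrt(6))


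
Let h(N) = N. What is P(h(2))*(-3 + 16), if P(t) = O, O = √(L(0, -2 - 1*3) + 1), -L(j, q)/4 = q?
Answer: 13*√21 ≈ 59.573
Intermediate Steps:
L(j, q) = -4*q
O = √21 (O = √(-4*(-2 - 1*3) + 1) = √(-4*(-2 - 3) + 1) = √(-4*(-5) + 1) = √(20 + 1) = √21 ≈ 4.5826)
P(t) = √21
P(h(2))*(-3 + 16) = √21*(-3 + 16) = √21*13 = 13*√21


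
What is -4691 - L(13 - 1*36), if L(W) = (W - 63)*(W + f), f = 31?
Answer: -4003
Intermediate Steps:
L(W) = (-63 + W)*(31 + W) (L(W) = (W - 63)*(W + 31) = (-63 + W)*(31 + W))
-4691 - L(13 - 1*36) = -4691 - (-1953 + (13 - 1*36)**2 - 32*(13 - 1*36)) = -4691 - (-1953 + (13 - 36)**2 - 32*(13 - 36)) = -4691 - (-1953 + (-23)**2 - 32*(-23)) = -4691 - (-1953 + 529 + 736) = -4691 - 1*(-688) = -4691 + 688 = -4003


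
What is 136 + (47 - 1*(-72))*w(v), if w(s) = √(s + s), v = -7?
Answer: 136 + 119*I*√14 ≈ 136.0 + 445.26*I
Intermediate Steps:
w(s) = √2*√s (w(s) = √(2*s) = √2*√s)
136 + (47 - 1*(-72))*w(v) = 136 + (47 - 1*(-72))*(√2*√(-7)) = 136 + (47 + 72)*(√2*(I*√7)) = 136 + 119*(I*√14) = 136 + 119*I*√14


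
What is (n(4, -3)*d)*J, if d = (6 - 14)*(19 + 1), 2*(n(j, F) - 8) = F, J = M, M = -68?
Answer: 70720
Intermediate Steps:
J = -68
n(j, F) = 8 + F/2
d = -160 (d = -8*20 = -160)
(n(4, -3)*d)*J = ((8 + (1/2)*(-3))*(-160))*(-68) = ((8 - 3/2)*(-160))*(-68) = ((13/2)*(-160))*(-68) = -1040*(-68) = 70720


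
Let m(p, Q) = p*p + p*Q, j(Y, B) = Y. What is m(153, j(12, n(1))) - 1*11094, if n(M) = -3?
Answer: 14151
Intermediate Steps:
m(p, Q) = p² + Q*p
m(153, j(12, n(1))) - 1*11094 = 153*(12 + 153) - 1*11094 = 153*165 - 11094 = 25245 - 11094 = 14151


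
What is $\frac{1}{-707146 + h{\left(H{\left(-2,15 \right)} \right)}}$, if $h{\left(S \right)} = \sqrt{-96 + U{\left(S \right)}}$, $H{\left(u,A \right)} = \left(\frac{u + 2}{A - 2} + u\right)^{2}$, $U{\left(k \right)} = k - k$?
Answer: $- \frac{353573}{250027732706} - \frac{i \sqrt{6}}{125013866353} \approx -1.4141 \cdot 10^{-6} - 1.9594 \cdot 10^{-11} i$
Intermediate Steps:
$U{\left(k \right)} = 0$
$H{\left(u,A \right)} = \left(u + \frac{2 + u}{-2 + A}\right)^{2}$ ($H{\left(u,A \right)} = \left(\frac{2 + u}{-2 + A} + u\right)^{2} = \left(u + \frac{2 + u}{-2 + A}\right)^{2}$)
$h{\left(S \right)} = 4 i \sqrt{6}$ ($h{\left(S \right)} = \sqrt{-96 + 0} = \sqrt{-96} = 4 i \sqrt{6}$)
$\frac{1}{-707146 + h{\left(H{\left(-2,15 \right)} \right)}} = \frac{1}{-707146 + 4 i \sqrt{6}}$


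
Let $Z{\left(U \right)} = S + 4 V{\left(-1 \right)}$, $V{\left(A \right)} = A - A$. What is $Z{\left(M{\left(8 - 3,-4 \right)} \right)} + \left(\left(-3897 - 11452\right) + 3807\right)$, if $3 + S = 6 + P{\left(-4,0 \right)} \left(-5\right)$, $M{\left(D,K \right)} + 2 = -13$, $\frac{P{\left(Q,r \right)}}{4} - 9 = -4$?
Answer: $-11639$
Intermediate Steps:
$P{\left(Q,r \right)} = 20$ ($P{\left(Q,r \right)} = 36 + 4 \left(-4\right) = 36 - 16 = 20$)
$M{\left(D,K \right)} = -15$ ($M{\left(D,K \right)} = -2 - 13 = -15$)
$S = -97$ ($S = -3 + \left(6 + 20 \left(-5\right)\right) = -3 + \left(6 - 100\right) = -3 - 94 = -97$)
$V{\left(A \right)} = 0$
$Z{\left(U \right)} = -97$ ($Z{\left(U \right)} = -97 + 4 \cdot 0 = -97 + 0 = -97$)
$Z{\left(M{\left(8 - 3,-4 \right)} \right)} + \left(\left(-3897 - 11452\right) + 3807\right) = -97 + \left(\left(-3897 - 11452\right) + 3807\right) = -97 + \left(-15349 + 3807\right) = -97 - 11542 = -11639$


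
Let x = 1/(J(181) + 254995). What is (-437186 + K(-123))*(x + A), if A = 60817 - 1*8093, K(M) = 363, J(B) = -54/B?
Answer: -1062976296145562895/46154041 ≈ -2.3031e+10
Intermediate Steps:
A = 52724 (A = 60817 - 8093 = 52724)
x = 181/46154041 (x = 1/(-54/181 + 254995) = 1/(46154041/181) = 181/46154041 ≈ 3.9216e-6)
(-437186 + K(-123))*(x + A) = (-437186 + 363)*(181/46154041 + 52724) = -436823*2433425657865/46154041 = -1062976296145562895/46154041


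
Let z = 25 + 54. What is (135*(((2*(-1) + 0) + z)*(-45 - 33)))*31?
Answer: -25135110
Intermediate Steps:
z = 79
(135*(((2*(-1) + 0) + z)*(-45 - 33)))*31 = (135*(((2*(-1) + 0) + 79)*(-45 - 33)))*31 = (135*(((-2 + 0) + 79)*(-78)))*31 = (135*((-2 + 79)*(-78)))*31 = (135*(77*(-78)))*31 = (135*(-6006))*31 = -810810*31 = -25135110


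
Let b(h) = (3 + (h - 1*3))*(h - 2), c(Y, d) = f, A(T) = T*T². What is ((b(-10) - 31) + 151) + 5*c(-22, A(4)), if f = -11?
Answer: 185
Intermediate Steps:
A(T) = T³
c(Y, d) = -11
b(h) = h*(-2 + h) (b(h) = (3 + (h - 3))*(-2 + h) = (3 + (-3 + h))*(-2 + h) = h*(-2 + h))
((b(-10) - 31) + 151) + 5*c(-22, A(4)) = ((-10*(-2 - 10) - 31) + 151) + 5*(-11) = ((-10*(-12) - 31) + 151) - 55 = ((120 - 31) + 151) - 55 = (89 + 151) - 55 = 240 - 55 = 185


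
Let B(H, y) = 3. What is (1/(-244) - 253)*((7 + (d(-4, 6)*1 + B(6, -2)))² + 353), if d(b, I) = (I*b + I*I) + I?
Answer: -70190421/244 ≈ -2.8767e+5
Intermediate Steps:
d(b, I) = I + I² + I*b (d(b, I) = (I*b + I²) + I = (I² + I*b) + I = I + I² + I*b)
(1/(-244) - 253)*((7 + (d(-4, 6)*1 + B(6, -2)))² + 353) = (1/(-244) - 253)*((7 + ((6*(1 + 6 - 4))*1 + 3))² + 353) = (-1/244 - 253)*((7 + ((6*3)*1 + 3))² + 353) = -61733*((7 + (18*1 + 3))² + 353)/244 = -61733*((7 + (18 + 3))² + 353)/244 = -61733*((7 + 21)² + 353)/244 = -61733*(28² + 353)/244 = -61733*(784 + 353)/244 = -61733/244*1137 = -70190421/244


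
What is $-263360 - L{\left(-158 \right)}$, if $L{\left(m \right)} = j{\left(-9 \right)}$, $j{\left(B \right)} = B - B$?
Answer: $-263360$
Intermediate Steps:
$j{\left(B \right)} = 0$
$L{\left(m \right)} = 0$
$-263360 - L{\left(-158 \right)} = -263360 - 0 = -263360 + 0 = -263360$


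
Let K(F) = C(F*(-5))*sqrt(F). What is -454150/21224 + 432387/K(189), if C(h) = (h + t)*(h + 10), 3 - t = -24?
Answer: -227075/10612 + 48043*sqrt(21)/6008310 ≈ -21.361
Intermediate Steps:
t = 27 (t = 3 - 1*(-24) = 3 + 24 = 27)
C(h) = (10 + h)*(27 + h) (C(h) = (h + 27)*(h + 10) = (27 + h)*(10 + h) = (10 + h)*(27 + h))
K(F) = sqrt(F)*(270 - 185*F + 25*F**2) (K(F) = (270 + (F*(-5))**2 + 37*(F*(-5)))*sqrt(F) = (270 + (-5*F)**2 + 37*(-5*F))*sqrt(F) = (270 + 25*F**2 - 185*F)*sqrt(F) = (270 - 185*F + 25*F**2)*sqrt(F) = sqrt(F)*(270 - 185*F + 25*F**2))
-454150/21224 + 432387/K(189) = -454150/21224 + 432387/((sqrt(189)*(270 - 185*189 + 25*189**2))) = -454150*1/21224 + 432387/(((3*sqrt(21))*(270 - 34965 + 25*35721))) = -227075/10612 + 432387/(((3*sqrt(21))*(270 - 34965 + 893025))) = -227075/10612 + 432387/(((3*sqrt(21))*858330)) = -227075/10612 + 432387/((2574990*sqrt(21))) = -227075/10612 + 432387*(sqrt(21)/54074790) = -227075/10612 + 48043*sqrt(21)/6008310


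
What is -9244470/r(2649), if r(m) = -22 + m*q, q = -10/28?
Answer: 129422580/13553 ≈ 9549.4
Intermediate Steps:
q = -5/14 (q = -10*1/28 = -5/14 ≈ -0.35714)
r(m) = -22 - 5*m/14 (r(m) = -22 + m*(-5/14) = -22 - 5*m/14)
-9244470/r(2649) = -9244470/(-22 - 5/14*2649) = -9244470/(-22 - 13245/14) = -9244470/(-13553/14) = -9244470*(-14/13553) = 129422580/13553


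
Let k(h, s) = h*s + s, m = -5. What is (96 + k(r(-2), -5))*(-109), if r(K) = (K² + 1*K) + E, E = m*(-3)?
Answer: -654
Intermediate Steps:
E = 15 (E = -5*(-3) = 15)
r(K) = 15 + K + K² (r(K) = (K² + 1*K) + 15 = (K² + K) + 15 = (K + K²) + 15 = 15 + K + K²)
k(h, s) = s + h*s
(96 + k(r(-2), -5))*(-109) = (96 - 5*(1 + (15 - 2 + (-2)²)))*(-109) = (96 - 5*(1 + (15 - 2 + 4)))*(-109) = (96 - 5*(1 + 17))*(-109) = (96 - 5*18)*(-109) = (96 - 90)*(-109) = 6*(-109) = -654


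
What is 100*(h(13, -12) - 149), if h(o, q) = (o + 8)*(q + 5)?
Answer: -29600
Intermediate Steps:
h(o, q) = (5 + q)*(8 + o) (h(o, q) = (8 + o)*(5 + q) = (5 + q)*(8 + o))
100*(h(13, -12) - 149) = 100*((40 + 5*13 + 8*(-12) + 13*(-12)) - 149) = 100*((40 + 65 - 96 - 156) - 149) = 100*(-147 - 149) = 100*(-296) = -29600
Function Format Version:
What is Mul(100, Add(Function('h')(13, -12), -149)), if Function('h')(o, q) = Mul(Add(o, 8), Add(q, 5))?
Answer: -29600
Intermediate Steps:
Function('h')(o, q) = Mul(Add(5, q), Add(8, o)) (Function('h')(o, q) = Mul(Add(8, o), Add(5, q)) = Mul(Add(5, q), Add(8, o)))
Mul(100, Add(Function('h')(13, -12), -149)) = Mul(100, Add(Add(40, Mul(5, 13), Mul(8, -12), Mul(13, -12)), -149)) = Mul(100, Add(Add(40, 65, -96, -156), -149)) = Mul(100, Add(-147, -149)) = Mul(100, -296) = -29600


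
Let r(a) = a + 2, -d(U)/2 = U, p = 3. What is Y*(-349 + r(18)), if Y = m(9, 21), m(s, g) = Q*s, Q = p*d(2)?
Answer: 35532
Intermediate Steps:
d(U) = -2*U
Q = -12 (Q = 3*(-2*2) = 3*(-4) = -12)
m(s, g) = -12*s
Y = -108 (Y = -12*9 = -108)
r(a) = 2 + a
Y*(-349 + r(18)) = -108*(-349 + (2 + 18)) = -108*(-349 + 20) = -108*(-329) = 35532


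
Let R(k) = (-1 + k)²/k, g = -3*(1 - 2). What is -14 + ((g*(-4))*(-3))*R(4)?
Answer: 67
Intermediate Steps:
g = 3 (g = -3*(-1) = 3)
R(k) = (-1 + k)²/k
-14 + ((g*(-4))*(-3))*R(4) = -14 + ((3*(-4))*(-3))*((-1 + 4)²/4) = -14 + (-12*(-3))*((¼)*3²) = -14 + 36*((¼)*9) = -14 + 36*(9/4) = -14 + 81 = 67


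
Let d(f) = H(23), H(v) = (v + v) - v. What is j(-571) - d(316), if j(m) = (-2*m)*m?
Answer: -652105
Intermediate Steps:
j(m) = -2*m²
H(v) = v (H(v) = 2*v - v = v)
d(f) = 23
j(-571) - d(316) = -2*(-571)² - 1*23 = -2*326041 - 23 = -652082 - 23 = -652105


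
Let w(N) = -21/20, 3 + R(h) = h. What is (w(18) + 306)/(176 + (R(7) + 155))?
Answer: 6099/6700 ≈ 0.91030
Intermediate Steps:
R(h) = -3 + h
w(N) = -21/20 (w(N) = -21*1/20 = -21/20)
(w(18) + 306)/(176 + (R(7) + 155)) = (-21/20 + 306)/(176 + ((-3 + 7) + 155)) = 6099/(20*(176 + (4 + 155))) = 6099/(20*(176 + 159)) = (6099/20)/335 = (6099/20)*(1/335) = 6099/6700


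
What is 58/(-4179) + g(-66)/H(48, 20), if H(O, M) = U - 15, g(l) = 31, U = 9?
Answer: -14433/2786 ≈ -5.1805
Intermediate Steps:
H(O, M) = -6 (H(O, M) = 9 - 15 = -6)
58/(-4179) + g(-66)/H(48, 20) = 58/(-4179) + 31/(-6) = 58*(-1/4179) + 31*(-1/6) = -58/4179 - 31/6 = -14433/2786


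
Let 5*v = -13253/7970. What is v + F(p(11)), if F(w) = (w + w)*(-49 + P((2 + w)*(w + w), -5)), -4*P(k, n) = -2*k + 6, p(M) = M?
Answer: 81081497/39850 ≈ 2034.7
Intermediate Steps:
v = -13253/39850 (v = (-13253/7970)/5 = (-13253*1/7970)/5 = (1/5)*(-13253/7970) = -13253/39850 ≈ -0.33257)
P(k, n) = -3/2 + k/2 (P(k, n) = -(-2*k + 6)/4 = -(6 - 2*k)/4 = -3/2 + k/2)
F(w) = 2*w*(-101/2 + w*(2 + w)) (F(w) = (w + w)*(-49 + (-3/2 + ((2 + w)*(w + w))/2)) = (2*w)*(-49 + (-3/2 + ((2 + w)*(2*w))/2)) = (2*w)*(-49 + (-3/2 + (2*w*(2 + w))/2)) = (2*w)*(-49 + (-3/2 + w*(2 + w))) = (2*w)*(-101/2 + w*(2 + w)) = 2*w*(-101/2 + w*(2 + w)))
v + F(p(11)) = -13253/39850 + 11*(-101 + 2*11*(2 + 11)) = -13253/39850 + 11*(-101 + 2*11*13) = -13253/39850 + 11*(-101 + 286) = -13253/39850 + 11*185 = -13253/39850 + 2035 = 81081497/39850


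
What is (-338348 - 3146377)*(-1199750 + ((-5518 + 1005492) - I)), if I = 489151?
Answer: 2400721140075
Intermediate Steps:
(-338348 - 3146377)*(-1199750 + ((-5518 + 1005492) - I)) = (-338348 - 3146377)*(-1199750 + ((-5518 + 1005492) - 1*489151)) = -3484725*(-1199750 + (999974 - 489151)) = -3484725*(-1199750 + 510823) = -3484725*(-688927) = 2400721140075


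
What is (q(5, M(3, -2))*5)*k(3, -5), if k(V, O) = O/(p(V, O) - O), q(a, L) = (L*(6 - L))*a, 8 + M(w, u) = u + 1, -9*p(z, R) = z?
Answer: 50625/14 ≈ 3616.1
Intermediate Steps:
p(z, R) = -z/9
M(w, u) = -7 + u (M(w, u) = -8 + (u + 1) = -8 + (1 + u) = -7 + u)
q(a, L) = L*a*(6 - L)
k(V, O) = O/(-O - V/9) (k(V, O) = O/(-V/9 - O) = O/(-O - V/9))
(q(5, M(3, -2))*5)*k(3, -5) = (((-7 - 2)*5*(6 - (-7 - 2)))*5)*(-9*(-5)/(3 + 9*(-5))) = (-9*5*(6 - 1*(-9))*5)*(-9*(-5)/(3 - 45)) = (-9*5*(6 + 9)*5)*(-9*(-5)/(-42)) = (-9*5*15*5)*(-9*(-5)*(-1/42)) = -675*5*(-15/14) = -3375*(-15/14) = 50625/14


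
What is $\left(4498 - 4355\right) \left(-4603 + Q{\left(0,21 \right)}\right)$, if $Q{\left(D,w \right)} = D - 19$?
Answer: $-660946$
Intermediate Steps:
$Q{\left(D,w \right)} = -19 + D$
$\left(4498 - 4355\right) \left(-4603 + Q{\left(0,21 \right)}\right) = \left(4498 - 4355\right) \left(-4603 + \left(-19 + 0\right)\right) = 143 \left(-4603 - 19\right) = 143 \left(-4622\right) = -660946$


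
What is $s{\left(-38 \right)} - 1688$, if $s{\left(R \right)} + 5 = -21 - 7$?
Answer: $-1721$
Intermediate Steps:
$s{\left(R \right)} = -33$ ($s{\left(R \right)} = -5 - 28 = -33$)
$s{\left(-38 \right)} - 1688 = -33 - 1688 = -1721$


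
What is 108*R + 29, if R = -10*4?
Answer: -4291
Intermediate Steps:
R = -40
108*R + 29 = 108*(-40) + 29 = -4320 + 29 = -4291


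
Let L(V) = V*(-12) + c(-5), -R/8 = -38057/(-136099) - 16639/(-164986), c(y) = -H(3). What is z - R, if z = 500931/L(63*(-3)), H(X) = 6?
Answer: 1900453611992847/8465319964478 ≈ 224.50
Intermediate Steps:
c(y) = -6 (c(y) = -1*6 = -6)
R = -34173693852/11227214807 (R = -8*(-38057/(-136099) - 16639/(-164986)) = -8*(-38057*(-1/136099) - 16639*(-1/164986)) = -8*(38057/136099 + 16639/164986) = -8*8543423463/22454429614 = -34173693852/11227214807 ≈ -3.0438)
L(V) = -6 - 12*V (L(V) = V*(-12) - 6 = -12*V - 6 = -6 - 12*V)
z = 166977/754 (z = 500931/(-6 - 756*(-3)) = 500931/(-6 - 12*(-189)) = 500931/(-6 + 2268) = 500931/2262 = 500931*(1/2262) = 166977/754 ≈ 221.45)
z - R = 166977/754 - 1*(-34173693852/11227214807) = 166977/754 + 34173693852/11227214807 = 1900453611992847/8465319964478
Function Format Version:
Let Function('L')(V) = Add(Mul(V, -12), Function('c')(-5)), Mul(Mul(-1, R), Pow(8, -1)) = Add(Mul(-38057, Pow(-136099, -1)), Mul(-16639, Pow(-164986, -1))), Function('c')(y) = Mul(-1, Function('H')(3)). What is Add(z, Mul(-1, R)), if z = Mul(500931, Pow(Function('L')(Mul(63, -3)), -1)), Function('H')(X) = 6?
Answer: Rational(1900453611992847, 8465319964478) ≈ 224.50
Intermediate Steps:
Function('c')(y) = -6 (Function('c')(y) = Mul(-1, 6) = -6)
R = Rational(-34173693852, 11227214807) (R = Mul(-8, Add(Mul(-38057, Pow(-136099, -1)), Mul(-16639, Pow(-164986, -1)))) = Mul(-8, Add(Mul(-38057, Rational(-1, 136099)), Mul(-16639, Rational(-1, 164986)))) = Mul(-8, Add(Rational(38057, 136099), Rational(16639, 164986))) = Mul(-8, Rational(8543423463, 22454429614)) = Rational(-34173693852, 11227214807) ≈ -3.0438)
Function('L')(V) = Add(-6, Mul(-12, V)) (Function('L')(V) = Add(Mul(V, -12), -6) = Add(Mul(-12, V), -6) = Add(-6, Mul(-12, V)))
z = Rational(166977, 754) (z = Mul(500931, Pow(Add(-6, Mul(-12, Mul(63, -3))), -1)) = Mul(500931, Pow(Add(-6, Mul(-12, -189)), -1)) = Mul(500931, Pow(Add(-6, 2268), -1)) = Mul(500931, Pow(2262, -1)) = Mul(500931, Rational(1, 2262)) = Rational(166977, 754) ≈ 221.45)
Add(z, Mul(-1, R)) = Add(Rational(166977, 754), Mul(-1, Rational(-34173693852, 11227214807))) = Add(Rational(166977, 754), Rational(34173693852, 11227214807)) = Rational(1900453611992847, 8465319964478)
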